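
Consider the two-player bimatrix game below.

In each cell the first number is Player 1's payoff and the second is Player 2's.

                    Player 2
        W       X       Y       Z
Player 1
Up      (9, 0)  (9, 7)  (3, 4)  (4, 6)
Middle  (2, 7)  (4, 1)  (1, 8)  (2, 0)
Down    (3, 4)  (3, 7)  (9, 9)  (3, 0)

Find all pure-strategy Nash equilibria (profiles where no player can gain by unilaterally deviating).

The pure Nash equilibria are (Up, X); (Down, Y).

Player 1 against W: payoffs 9, 2, 3 → best response Up.
Player 1 against X: payoffs 9, 4, 3 → best response Up.
Player 1 against Y: payoffs 3, 1, 9 → best response Down.
Player 1 against Z: payoffs 4, 2, 3 → best response Up.
Player 2 against Up: payoffs 0, 7, 4, 6 → best response X.
Player 2 against Middle: payoffs 7, 1, 8, 0 → best response Y.
Player 2 against Down: payoffs 4, 7, 9, 0 → best response Y.
Mutual best responses: (Up, X); (Down, Y).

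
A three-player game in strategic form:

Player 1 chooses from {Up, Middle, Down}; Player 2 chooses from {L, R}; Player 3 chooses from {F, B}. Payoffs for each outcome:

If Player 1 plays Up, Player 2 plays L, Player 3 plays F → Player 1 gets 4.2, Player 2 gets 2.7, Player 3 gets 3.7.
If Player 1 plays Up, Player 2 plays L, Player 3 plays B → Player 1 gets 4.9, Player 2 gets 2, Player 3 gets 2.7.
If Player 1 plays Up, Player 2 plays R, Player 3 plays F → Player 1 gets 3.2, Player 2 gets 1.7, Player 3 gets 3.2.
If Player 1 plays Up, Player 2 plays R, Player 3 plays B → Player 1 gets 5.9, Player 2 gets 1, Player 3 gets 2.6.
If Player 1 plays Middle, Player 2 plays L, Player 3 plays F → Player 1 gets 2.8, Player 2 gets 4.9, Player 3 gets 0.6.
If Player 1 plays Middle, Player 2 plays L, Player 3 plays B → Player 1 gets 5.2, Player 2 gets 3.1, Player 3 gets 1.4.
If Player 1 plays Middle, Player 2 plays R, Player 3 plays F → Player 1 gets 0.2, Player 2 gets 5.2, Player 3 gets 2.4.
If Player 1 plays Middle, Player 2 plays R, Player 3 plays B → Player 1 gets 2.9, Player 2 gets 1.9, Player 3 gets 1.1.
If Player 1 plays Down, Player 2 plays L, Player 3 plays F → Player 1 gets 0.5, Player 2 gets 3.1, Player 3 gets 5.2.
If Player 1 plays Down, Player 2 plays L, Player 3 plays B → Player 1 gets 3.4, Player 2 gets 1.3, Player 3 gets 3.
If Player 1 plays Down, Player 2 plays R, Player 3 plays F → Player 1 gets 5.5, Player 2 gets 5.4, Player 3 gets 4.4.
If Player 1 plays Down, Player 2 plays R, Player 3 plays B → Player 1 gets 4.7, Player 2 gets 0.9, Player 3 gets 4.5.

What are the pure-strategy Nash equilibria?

Check each profile: it is a Nash equilibrium iff no player can strictly gain by switching unilaterally.
(Up, L, F): Player 1 gets 4.2, best alternative 2.8; Player 2 gets 2.7, best alternative 1.7; Player 3 gets 3.7, best alternative 2.7. No profitable deviation — NE.
(Up, L, B): Player 1 can switch to Middle (4.9 → 5.2). Not NE.
(Up, R, F): Player 1 can switch to Down (3.2 → 5.5). Not NE.
(Up, R, B): Player 2 can switch to L (1 → 2). Not NE.
(Middle, L, F): Player 1 can switch to Up (2.8 → 4.2). Not NE.
(Middle, L, B): Player 1 gets 5.2, best alternative 4.9; Player 2 gets 3.1, best alternative 1.9; Player 3 gets 1.4, best alternative 0.6. No profitable deviation — NE.
(Middle, R, F): Player 1 can switch to Up (0.2 → 3.2). Not NE.
(Middle, R, B): Player 1 can switch to Up (2.9 → 5.9). Not NE.
(The remaining 4 profiles each have a profitable deviation by the same check.)

(Up, L, F) and (Middle, L, B)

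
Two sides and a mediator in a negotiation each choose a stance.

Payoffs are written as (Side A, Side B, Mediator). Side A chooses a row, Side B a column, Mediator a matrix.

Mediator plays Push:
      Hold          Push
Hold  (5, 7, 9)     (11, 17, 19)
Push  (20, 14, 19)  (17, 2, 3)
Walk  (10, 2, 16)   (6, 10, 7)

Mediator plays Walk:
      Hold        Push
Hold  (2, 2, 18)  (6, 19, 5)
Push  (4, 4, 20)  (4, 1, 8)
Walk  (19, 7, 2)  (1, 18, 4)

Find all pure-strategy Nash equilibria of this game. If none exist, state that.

Side A against (Hold, Push): payoffs 5, 20, 10 → best response Push.
Side A against (Hold, Walk): payoffs 2, 4, 19 → best response Walk.
Side A against (Push, Push): payoffs 11, 17, 6 → best response Push.
Side A against (Push, Walk): payoffs 6, 4, 1 → best response Hold.
Side B against (Hold, Push): payoffs 7, 17 → best response Push.
Side B against (Hold, Walk): payoffs 2, 19 → best response Push.
Side B against (Push, Push): payoffs 14, 2 → best response Hold.
Side B against (Push, Walk): payoffs 4, 1 → best response Hold.
Side B against (Walk, Push): payoffs 2, 10 → best response Push.
Side B against (Walk, Walk): payoffs 7, 18 → best response Push.
Mediator against (Hold, Hold): payoffs 9, 18 → best response Walk.
Mediator against (Hold, Push): payoffs 19, 5 → best response Push.
Mediator against (Push, Hold): payoffs 19, 20 → best response Walk.
Mediator against (Push, Push): payoffs 3, 8 → best response Walk.
Mediator against (Walk, Hold): payoffs 16, 2 → best response Push.
Mediator against (Walk, Push): payoffs 7, 4 → best response Push.
No profile is a mutual best response for all players.

There is no pure-strategy Nash equilibrium.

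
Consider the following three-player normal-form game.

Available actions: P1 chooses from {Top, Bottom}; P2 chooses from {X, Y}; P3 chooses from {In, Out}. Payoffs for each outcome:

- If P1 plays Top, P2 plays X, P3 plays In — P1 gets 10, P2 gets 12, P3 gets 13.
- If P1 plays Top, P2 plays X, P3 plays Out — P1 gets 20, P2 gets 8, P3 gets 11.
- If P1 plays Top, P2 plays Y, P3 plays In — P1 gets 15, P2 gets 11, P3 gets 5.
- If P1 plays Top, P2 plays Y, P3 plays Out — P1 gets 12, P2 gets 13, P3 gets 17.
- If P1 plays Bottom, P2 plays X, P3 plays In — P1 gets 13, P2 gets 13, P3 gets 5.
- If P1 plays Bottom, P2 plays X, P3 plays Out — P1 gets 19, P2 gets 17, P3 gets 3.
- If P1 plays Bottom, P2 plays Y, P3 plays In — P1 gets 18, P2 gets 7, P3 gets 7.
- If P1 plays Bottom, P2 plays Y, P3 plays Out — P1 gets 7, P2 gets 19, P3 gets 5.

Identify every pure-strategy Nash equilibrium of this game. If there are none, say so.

Pure-strategy Nash equilibria: (Top, Y, Out) and (Bottom, X, In)

(Top, X, In): P1 can switch to Bottom (10 → 13). Not NE.
(Top, X, Out): P2 can switch to Y (8 → 13). Not NE.
(Top, Y, In): P1 can switch to Bottom (15 → 18). Not NE.
(Top, Y, Out): P1 gets 12, best alternative 7; P2 gets 13, best alternative 8; P3 gets 17, best alternative 5. No profitable deviation — NE.
(Bottom, X, In): P1 gets 13, best alternative 10; P2 gets 13, best alternative 7; P3 gets 5, best alternative 3. No profitable deviation — NE.
(Bottom, X, Out): P1 can switch to Top (19 → 20). Not NE.
(Bottom, Y, In): P2 can switch to X (7 → 13). Not NE.
(Bottom, Y, Out): P1 can switch to Top (7 → 12). Not NE.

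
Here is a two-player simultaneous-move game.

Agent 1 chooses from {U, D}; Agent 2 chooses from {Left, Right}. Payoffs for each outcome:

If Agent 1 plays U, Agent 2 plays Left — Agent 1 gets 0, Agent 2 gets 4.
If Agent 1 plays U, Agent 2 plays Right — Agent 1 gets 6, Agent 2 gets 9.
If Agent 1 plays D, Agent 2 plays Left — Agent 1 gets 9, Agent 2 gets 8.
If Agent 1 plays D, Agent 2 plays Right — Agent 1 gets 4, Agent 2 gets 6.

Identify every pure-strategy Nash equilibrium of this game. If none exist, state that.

The pure Nash equilibria are (U, Right) and (D, Left).

Mark each player's best response to every combination of opponents' strategies; a profile where every player is best-responding is a pure Nash equilibrium.
Agent 1 against Left: payoffs 0, 9 → best response D.
Agent 1 against Right: payoffs 6, 4 → best response U.
Agent 2 against U: payoffs 4, 9 → best response Right.
Agent 2 against D: payoffs 8, 6 → best response Left.
Mutual best responses: (U, Right); (D, Left).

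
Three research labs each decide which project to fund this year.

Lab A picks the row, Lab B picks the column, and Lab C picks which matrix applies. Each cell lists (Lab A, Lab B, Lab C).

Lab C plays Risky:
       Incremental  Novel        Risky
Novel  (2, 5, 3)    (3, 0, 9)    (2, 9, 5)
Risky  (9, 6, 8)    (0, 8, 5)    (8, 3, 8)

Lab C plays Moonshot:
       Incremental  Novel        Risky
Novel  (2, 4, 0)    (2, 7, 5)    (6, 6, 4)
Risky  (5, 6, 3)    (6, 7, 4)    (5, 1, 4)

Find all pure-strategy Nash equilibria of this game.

(Novel, Incremental, Risky): Lab A can switch to Risky (2 → 9). Not NE.
(Novel, Incremental, Moonshot): Lab A can switch to Risky (2 → 5). Not NE.
(Novel, Novel, Risky): Lab B can switch to Incremental (0 → 5). Not NE.
(Novel, Novel, Moonshot): Lab A can switch to Risky (2 → 6). Not NE.
(Novel, Risky, Risky): Lab A can switch to Risky (2 → 8). Not NE.
(Novel, Risky, Moonshot): Lab B can switch to Novel (6 → 7). Not NE.
(The remaining 6 profiles each have a profitable deviation by the same check.)

There is no pure-strategy Nash equilibrium.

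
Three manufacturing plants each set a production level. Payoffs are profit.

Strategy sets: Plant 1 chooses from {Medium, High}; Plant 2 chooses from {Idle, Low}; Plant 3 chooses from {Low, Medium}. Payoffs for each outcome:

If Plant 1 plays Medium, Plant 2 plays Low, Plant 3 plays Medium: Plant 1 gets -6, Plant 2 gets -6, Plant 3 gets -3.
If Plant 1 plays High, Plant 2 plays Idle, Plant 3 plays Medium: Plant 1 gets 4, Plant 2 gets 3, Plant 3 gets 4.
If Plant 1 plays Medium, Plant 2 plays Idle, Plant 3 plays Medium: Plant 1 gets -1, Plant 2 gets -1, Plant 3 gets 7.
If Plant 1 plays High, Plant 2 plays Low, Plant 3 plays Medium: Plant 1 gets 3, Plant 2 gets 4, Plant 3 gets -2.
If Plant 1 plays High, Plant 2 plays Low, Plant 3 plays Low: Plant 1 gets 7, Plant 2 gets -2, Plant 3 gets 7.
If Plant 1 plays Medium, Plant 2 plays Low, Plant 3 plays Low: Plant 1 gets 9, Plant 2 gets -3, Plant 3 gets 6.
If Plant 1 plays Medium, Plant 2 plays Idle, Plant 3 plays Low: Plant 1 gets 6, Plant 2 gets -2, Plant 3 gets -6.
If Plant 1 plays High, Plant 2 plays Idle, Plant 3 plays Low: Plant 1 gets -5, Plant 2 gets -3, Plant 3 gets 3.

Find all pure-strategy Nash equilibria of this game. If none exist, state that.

Check each profile: it is a Nash equilibrium iff no player can strictly gain by switching unilaterally.
(Medium, Idle, Low): Plant 3 can switch to Medium (-6 → 7). Not NE.
(Medium, Idle, Medium): Plant 1 can switch to High (-1 → 4). Not NE.
(Medium, Low, Low): Plant 2 can switch to Idle (-3 → -2). Not NE.
(Medium, Low, Medium): Plant 1 can switch to High (-6 → 3). Not NE.
(High, Idle, Low): Plant 1 can switch to Medium (-5 → 6). Not NE.
(High, Idle, Medium): Plant 2 can switch to Low (3 → 4). Not NE.
(High, Low, Low): Plant 1 can switch to Medium (7 → 9). Not NE.
(High, Low, Medium): Plant 3 can switch to Low (-2 → 7). Not NE.

There is no pure-strategy Nash equilibrium.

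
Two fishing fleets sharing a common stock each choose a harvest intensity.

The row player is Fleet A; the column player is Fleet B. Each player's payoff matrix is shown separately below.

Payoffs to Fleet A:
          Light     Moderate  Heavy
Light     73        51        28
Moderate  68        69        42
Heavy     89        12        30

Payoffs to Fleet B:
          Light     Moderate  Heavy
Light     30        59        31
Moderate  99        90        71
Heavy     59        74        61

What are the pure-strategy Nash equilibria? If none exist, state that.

(Light, Light): Fleet A can switch to Heavy (73 → 89). Not NE.
(Light, Moderate): Fleet A can switch to Moderate (51 → 69). Not NE.
(Light, Heavy): Fleet A can switch to Moderate (28 → 42). Not NE.
(Moderate, Light): Fleet A can switch to Light (68 → 73). Not NE.
(Moderate, Moderate): Fleet B can switch to Light (90 → 99). Not NE.
(Moderate, Heavy): Fleet B can switch to Light (71 → 99). Not NE.
(Heavy, Light): Fleet B can switch to Moderate (59 → 74). Not NE.
(Heavy, Moderate): Fleet A can switch to Light (12 → 51). Not NE.
(Heavy, Heavy): Fleet A can switch to Moderate (30 → 42). Not NE.

This game has no pure Nash equilibrium.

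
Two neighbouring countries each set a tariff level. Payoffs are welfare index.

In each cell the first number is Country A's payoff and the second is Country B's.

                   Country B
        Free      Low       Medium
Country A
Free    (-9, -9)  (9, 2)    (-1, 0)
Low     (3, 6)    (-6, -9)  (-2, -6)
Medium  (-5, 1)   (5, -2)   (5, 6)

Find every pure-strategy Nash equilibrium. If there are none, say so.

Country A against Free: payoffs -9, 3, -5 → best response Low.
Country A against Low: payoffs 9, -6, 5 → best response Free.
Country A against Medium: payoffs -1, -2, 5 → best response Medium.
Country B against Free: payoffs -9, 2, 0 → best response Low.
Country B against Low: payoffs 6, -9, -6 → best response Free.
Country B against Medium: payoffs 1, -2, 6 → best response Medium.
Mutual best responses: (Free, Low); (Low, Free); (Medium, Medium).

Pure-strategy Nash equilibria: (Free, Low) and (Low, Free) and (Medium, Medium)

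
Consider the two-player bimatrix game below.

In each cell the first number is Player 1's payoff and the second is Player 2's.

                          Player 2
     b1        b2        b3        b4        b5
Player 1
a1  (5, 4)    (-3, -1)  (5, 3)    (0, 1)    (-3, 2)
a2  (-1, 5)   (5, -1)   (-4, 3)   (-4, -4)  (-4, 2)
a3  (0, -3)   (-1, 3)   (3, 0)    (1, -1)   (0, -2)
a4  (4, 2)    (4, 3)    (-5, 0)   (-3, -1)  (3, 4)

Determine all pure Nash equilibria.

Player 1 against b1: payoffs 5, -1, 0, 4 → best response a1.
Player 1 against b2: payoffs -3, 5, -1, 4 → best response a2.
Player 1 against b3: payoffs 5, -4, 3, -5 → best response a1.
Player 1 against b4: payoffs 0, -4, 1, -3 → best response a3.
Player 1 against b5: payoffs -3, -4, 0, 3 → best response a4.
Player 2 against a1: payoffs 4, -1, 3, 1, 2 → best response b1.
Player 2 against a2: payoffs 5, -1, 3, -4, 2 → best response b1.
Player 2 against a3: payoffs -3, 3, 0, -1, -2 → best response b2.
Player 2 against a4: payoffs 2, 3, 0, -1, 4 → best response b5.
Mutual best responses: (a1, b1); (a4, b5).

The pure Nash equilibria are (a1, b1), (a4, b5).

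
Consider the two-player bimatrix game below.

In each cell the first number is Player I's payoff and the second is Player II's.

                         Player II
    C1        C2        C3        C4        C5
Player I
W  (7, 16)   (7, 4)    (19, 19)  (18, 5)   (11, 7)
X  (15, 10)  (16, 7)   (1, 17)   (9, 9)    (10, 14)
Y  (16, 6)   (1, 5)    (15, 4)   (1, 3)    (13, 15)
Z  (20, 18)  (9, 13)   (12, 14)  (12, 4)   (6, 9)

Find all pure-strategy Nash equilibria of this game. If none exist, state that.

Check each profile: it is a Nash equilibrium iff no player can strictly gain by switching unilaterally.
(W, C1): Player I can switch to X (7 → 15). Not NE.
(W, C2): Player I can switch to X (7 → 16). Not NE.
(W, C3): Player I gets 19, best alternative 15; Player II gets 19, best alternative 16. No profitable deviation — NE.
(W, C4): Player II can switch to C1 (5 → 16). Not NE.
(W, C5): Player I can switch to Y (11 → 13). Not NE.
(X, C1): Player I can switch to Y (15 → 16). Not NE.
(X, C2): Player II can switch to C1 (7 → 10). Not NE.
(Y, C5): Player I gets 13, best alternative 11; Player II gets 15, best alternative 6. No profitable deviation — NE.
(Z, C1): Player I gets 20, best alternative 16; Player II gets 18, best alternative 14. No profitable deviation — NE.
(The remaining 11 profiles each have a profitable deviation by the same check.)

(W, C3) and (Y, C5) and (Z, C1)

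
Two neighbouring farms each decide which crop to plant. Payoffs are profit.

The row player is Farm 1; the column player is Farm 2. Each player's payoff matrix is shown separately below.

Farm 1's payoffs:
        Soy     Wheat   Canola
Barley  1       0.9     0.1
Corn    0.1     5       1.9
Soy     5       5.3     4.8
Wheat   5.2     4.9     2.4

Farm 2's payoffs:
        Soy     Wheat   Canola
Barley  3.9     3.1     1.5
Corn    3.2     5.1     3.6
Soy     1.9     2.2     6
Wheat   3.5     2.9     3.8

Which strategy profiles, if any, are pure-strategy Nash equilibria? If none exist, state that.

Farm 1 against Soy: payoffs 1, 0.1, 5, 5.2 → best response Wheat.
Farm 1 against Wheat: payoffs 0.9, 5, 5.3, 4.9 → best response Soy.
Farm 1 against Canola: payoffs 0.1, 1.9, 4.8, 2.4 → best response Soy.
Farm 2 against Barley: payoffs 3.9, 3.1, 1.5 → best response Soy.
Farm 2 against Corn: payoffs 3.2, 5.1, 3.6 → best response Wheat.
Farm 2 against Soy: payoffs 1.9, 2.2, 6 → best response Canola.
Farm 2 against Wheat: payoffs 3.5, 2.9, 3.8 → best response Canola.
Mutual best responses: (Soy, Canola).

The unique pure-strategy Nash equilibrium is (Soy, Canola).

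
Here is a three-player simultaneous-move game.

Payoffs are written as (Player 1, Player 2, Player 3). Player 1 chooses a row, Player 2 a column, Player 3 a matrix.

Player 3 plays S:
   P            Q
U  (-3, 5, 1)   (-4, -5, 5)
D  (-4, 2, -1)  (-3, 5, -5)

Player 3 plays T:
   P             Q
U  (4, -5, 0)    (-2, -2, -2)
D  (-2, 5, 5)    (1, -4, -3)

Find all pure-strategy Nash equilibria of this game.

Player 1 against (P, S): payoffs -3, -4 → best response U.
Player 1 against (P, T): payoffs 4, -2 → best response U.
Player 1 against (Q, S): payoffs -4, -3 → best response D.
Player 1 against (Q, T): payoffs -2, 1 → best response D.
Player 2 against (U, S): payoffs 5, -5 → best response P.
Player 2 against (U, T): payoffs -5, -2 → best response Q.
Player 2 against (D, S): payoffs 2, 5 → best response Q.
Player 2 against (D, T): payoffs 5, -4 → best response P.
Player 3 against (U, P): payoffs 1, 0 → best response S.
Player 3 against (U, Q): payoffs 5, -2 → best response S.
Player 3 against (D, P): payoffs -1, 5 → best response T.
Player 3 against (D, Q): payoffs -5, -3 → best response T.
Mutual best responses: (U, P, S).

(U, P, S)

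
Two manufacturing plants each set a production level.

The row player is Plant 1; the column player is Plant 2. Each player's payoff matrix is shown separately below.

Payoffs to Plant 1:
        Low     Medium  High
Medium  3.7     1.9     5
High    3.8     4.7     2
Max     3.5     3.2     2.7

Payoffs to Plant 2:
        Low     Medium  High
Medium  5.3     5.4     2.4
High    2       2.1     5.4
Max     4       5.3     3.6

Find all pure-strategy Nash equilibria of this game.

(Medium, Low): Plant 1 can switch to High (3.7 → 3.8). Not NE.
(Medium, Medium): Plant 1 can switch to High (1.9 → 4.7). Not NE.
(Medium, High): Plant 2 can switch to Low (2.4 → 5.3). Not NE.
(High, Low): Plant 2 can switch to Medium (2 → 2.1). Not NE.
(High, Medium): Plant 2 can switch to High (2.1 → 5.4). Not NE.
(High, High): Plant 1 can switch to Medium (2 → 5). Not NE.
(Max, Low): Plant 1 can switch to Medium (3.5 → 3.7). Not NE.
(Max, Medium): Plant 1 can switch to High (3.2 → 4.7). Not NE.
(Max, High): Plant 1 can switch to Medium (2.7 → 5). Not NE.

No pure-strategy Nash equilibrium.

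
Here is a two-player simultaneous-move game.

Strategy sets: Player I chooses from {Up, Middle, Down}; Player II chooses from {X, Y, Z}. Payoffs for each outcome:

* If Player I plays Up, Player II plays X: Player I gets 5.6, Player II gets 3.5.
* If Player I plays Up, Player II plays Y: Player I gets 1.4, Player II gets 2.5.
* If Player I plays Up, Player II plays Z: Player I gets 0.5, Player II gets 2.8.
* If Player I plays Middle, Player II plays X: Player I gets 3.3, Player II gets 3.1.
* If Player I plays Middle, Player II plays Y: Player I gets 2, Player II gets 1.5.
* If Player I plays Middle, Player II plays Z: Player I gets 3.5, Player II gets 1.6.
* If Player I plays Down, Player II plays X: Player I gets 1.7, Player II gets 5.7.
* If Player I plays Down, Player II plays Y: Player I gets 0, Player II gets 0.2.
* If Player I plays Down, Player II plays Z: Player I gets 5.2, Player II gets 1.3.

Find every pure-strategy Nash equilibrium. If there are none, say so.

Pure NE: (Up, X)

Player I against X: payoffs 5.6, 3.3, 1.7 → best response Up.
Player I against Y: payoffs 1.4, 2, 0 → best response Middle.
Player I against Z: payoffs 0.5, 3.5, 5.2 → best response Down.
Player II against Up: payoffs 3.5, 2.5, 2.8 → best response X.
Player II against Middle: payoffs 3.1, 1.5, 1.6 → best response X.
Player II against Down: payoffs 5.7, 0.2, 1.3 → best response X.
Mutual best responses: (Up, X).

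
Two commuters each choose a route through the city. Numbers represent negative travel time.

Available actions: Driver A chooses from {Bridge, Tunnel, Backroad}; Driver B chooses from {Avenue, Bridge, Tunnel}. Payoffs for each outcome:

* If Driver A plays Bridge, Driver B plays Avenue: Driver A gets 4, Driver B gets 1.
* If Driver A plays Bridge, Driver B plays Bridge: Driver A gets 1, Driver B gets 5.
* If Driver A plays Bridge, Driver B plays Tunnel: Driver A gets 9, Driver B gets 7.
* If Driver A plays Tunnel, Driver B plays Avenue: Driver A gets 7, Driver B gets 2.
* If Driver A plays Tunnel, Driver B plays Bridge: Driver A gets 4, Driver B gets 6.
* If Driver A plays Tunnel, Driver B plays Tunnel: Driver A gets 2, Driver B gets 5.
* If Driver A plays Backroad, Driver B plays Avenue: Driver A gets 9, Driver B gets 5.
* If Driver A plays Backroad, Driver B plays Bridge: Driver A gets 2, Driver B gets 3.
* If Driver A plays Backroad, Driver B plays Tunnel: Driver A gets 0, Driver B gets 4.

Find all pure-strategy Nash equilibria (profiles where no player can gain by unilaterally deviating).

(Bridge, Tunnel); (Tunnel, Bridge); (Backroad, Avenue)

(Bridge, Avenue): Driver A can switch to Tunnel (4 → 7). Not NE.
(Bridge, Bridge): Driver A can switch to Tunnel (1 → 4). Not NE.
(Bridge, Tunnel): Driver A gets 9, best alternative 2; Driver B gets 7, best alternative 5. No profitable deviation — NE.
(Tunnel, Avenue): Driver A can switch to Backroad (7 → 9). Not NE.
(Tunnel, Bridge): Driver A gets 4, best alternative 2; Driver B gets 6, best alternative 5. No profitable deviation — NE.
(Tunnel, Tunnel): Driver A can switch to Bridge (2 → 9). Not NE.
(Backroad, Avenue): Driver A gets 9, best alternative 7; Driver B gets 5, best alternative 4. No profitable deviation — NE.
(Backroad, Bridge): Driver A can switch to Tunnel (2 → 4). Not NE.
(Backroad, Tunnel): Driver A can switch to Bridge (0 → 9). Not NE.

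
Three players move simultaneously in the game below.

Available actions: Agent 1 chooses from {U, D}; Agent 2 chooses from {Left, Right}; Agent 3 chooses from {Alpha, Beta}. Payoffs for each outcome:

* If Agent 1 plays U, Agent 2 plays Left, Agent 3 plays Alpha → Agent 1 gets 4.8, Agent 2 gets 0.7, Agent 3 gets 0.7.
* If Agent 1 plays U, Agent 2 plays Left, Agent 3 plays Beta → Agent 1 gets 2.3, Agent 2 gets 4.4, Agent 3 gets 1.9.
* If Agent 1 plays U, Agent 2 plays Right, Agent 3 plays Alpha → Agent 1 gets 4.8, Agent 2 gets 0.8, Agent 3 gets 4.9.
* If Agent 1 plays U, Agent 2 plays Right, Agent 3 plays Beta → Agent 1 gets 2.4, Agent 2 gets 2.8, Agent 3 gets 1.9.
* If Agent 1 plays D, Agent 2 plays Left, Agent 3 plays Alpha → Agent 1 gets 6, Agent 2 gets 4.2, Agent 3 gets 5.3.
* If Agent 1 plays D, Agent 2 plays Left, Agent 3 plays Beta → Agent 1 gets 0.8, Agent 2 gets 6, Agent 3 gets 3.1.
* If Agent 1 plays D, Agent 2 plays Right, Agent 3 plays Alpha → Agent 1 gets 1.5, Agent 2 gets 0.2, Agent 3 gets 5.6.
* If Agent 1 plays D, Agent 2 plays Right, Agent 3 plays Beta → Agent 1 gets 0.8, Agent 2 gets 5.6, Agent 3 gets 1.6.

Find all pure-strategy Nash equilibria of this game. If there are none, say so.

(U, Left, Beta); (U, Right, Alpha); (D, Left, Alpha)

Agent 1 against (Left, Alpha): payoffs 4.8, 6 → best response D.
Agent 1 against (Left, Beta): payoffs 2.3, 0.8 → best response U.
Agent 1 against (Right, Alpha): payoffs 4.8, 1.5 → best response U.
Agent 1 against (Right, Beta): payoffs 2.4, 0.8 → best response U.
Agent 2 against (U, Alpha): payoffs 0.7, 0.8 → best response Right.
Agent 2 against (U, Beta): payoffs 4.4, 2.8 → best response Left.
Agent 2 against (D, Alpha): payoffs 4.2, 0.2 → best response Left.
Agent 2 against (D, Beta): payoffs 6, 5.6 → best response Left.
Agent 3 against (U, Left): payoffs 0.7, 1.9 → best response Beta.
Agent 3 against (U, Right): payoffs 4.9, 1.9 → best response Alpha.
Agent 3 against (D, Left): payoffs 5.3, 3.1 → best response Alpha.
Agent 3 against (D, Right): payoffs 5.6, 1.6 → best response Alpha.
Mutual best responses: (U, Left, Beta); (U, Right, Alpha); (D, Left, Alpha).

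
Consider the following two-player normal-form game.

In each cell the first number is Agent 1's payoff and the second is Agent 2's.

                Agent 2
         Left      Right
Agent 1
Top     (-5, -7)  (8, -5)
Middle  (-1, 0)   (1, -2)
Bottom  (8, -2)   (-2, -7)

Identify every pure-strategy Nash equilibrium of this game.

(Top, Right) and (Bottom, Left)

(Top, Left): Agent 1 can switch to Middle (-5 → -1). Not NE.
(Top, Right): Agent 1 gets 8, best alternative 1; Agent 2 gets -5, best alternative -7. No profitable deviation — NE.
(Middle, Left): Agent 1 can switch to Bottom (-1 → 8). Not NE.
(Middle, Right): Agent 1 can switch to Top (1 → 8). Not NE.
(Bottom, Left): Agent 1 gets 8, best alternative -1; Agent 2 gets -2, best alternative -7. No profitable deviation — NE.
(Bottom, Right): Agent 1 can switch to Top (-2 → 8). Not NE.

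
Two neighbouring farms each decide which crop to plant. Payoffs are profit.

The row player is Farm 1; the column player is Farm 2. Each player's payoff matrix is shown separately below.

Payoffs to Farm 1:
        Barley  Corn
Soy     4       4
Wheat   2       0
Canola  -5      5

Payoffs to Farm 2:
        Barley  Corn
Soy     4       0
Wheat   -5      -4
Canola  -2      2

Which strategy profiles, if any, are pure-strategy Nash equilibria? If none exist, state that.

(Soy, Barley): Farm 1 gets 4, best alternative 2; Farm 2 gets 4, best alternative 0. No profitable deviation — NE.
(Soy, Corn): Farm 1 can switch to Canola (4 → 5). Not NE.
(Wheat, Barley): Farm 1 can switch to Soy (2 → 4). Not NE.
(Wheat, Corn): Farm 1 can switch to Soy (0 → 4). Not NE.
(Canola, Barley): Farm 1 can switch to Soy (-5 → 4). Not NE.
(Canola, Corn): Farm 1 gets 5, best alternative 4; Farm 2 gets 2, best alternative -2. No profitable deviation — NE.

Pure-strategy Nash equilibria: (Soy, Barley), (Canola, Corn)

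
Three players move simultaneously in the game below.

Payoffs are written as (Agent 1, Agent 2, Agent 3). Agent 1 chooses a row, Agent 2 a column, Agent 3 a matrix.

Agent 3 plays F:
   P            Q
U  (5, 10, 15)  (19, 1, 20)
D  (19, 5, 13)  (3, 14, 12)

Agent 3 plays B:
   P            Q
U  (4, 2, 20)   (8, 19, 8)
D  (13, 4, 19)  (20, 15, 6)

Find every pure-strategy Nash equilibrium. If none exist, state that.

none

Agent 1 against (P, F): payoffs 5, 19 → best response D.
Agent 1 against (P, B): payoffs 4, 13 → best response D.
Agent 1 against (Q, F): payoffs 19, 3 → best response U.
Agent 1 against (Q, B): payoffs 8, 20 → best response D.
Agent 2 against (U, F): payoffs 10, 1 → best response P.
Agent 2 against (U, B): payoffs 2, 19 → best response Q.
Agent 2 against (D, F): payoffs 5, 14 → best response Q.
Agent 2 against (D, B): payoffs 4, 15 → best response Q.
Agent 3 against (U, P): payoffs 15, 20 → best response B.
Agent 3 against (U, Q): payoffs 20, 8 → best response F.
Agent 3 against (D, P): payoffs 13, 19 → best response B.
Agent 3 against (D, Q): payoffs 12, 6 → best response F.
No profile is a mutual best response for all players.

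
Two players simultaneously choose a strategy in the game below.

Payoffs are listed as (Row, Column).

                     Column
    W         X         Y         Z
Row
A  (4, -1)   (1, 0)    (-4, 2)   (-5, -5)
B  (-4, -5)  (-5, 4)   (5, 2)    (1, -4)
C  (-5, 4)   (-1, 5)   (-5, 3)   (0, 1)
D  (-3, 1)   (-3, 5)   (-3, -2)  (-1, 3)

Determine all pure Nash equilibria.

No pure-strategy Nash equilibrium.

Check each profile: it is a Nash equilibrium iff no player can strictly gain by switching unilaterally.
(A, W): Column can switch to X (-1 → 0). Not NE.
(A, X): Column can switch to Y (0 → 2). Not NE.
(A, Y): Row can switch to B (-4 → 5). Not NE.
(A, Z): Row can switch to B (-5 → 1). Not NE.
(B, W): Row can switch to A (-4 → 4). Not NE.
(B, X): Row can switch to A (-5 → 1). Not NE.
(The remaining 10 profiles each have a profitable deviation by the same check.)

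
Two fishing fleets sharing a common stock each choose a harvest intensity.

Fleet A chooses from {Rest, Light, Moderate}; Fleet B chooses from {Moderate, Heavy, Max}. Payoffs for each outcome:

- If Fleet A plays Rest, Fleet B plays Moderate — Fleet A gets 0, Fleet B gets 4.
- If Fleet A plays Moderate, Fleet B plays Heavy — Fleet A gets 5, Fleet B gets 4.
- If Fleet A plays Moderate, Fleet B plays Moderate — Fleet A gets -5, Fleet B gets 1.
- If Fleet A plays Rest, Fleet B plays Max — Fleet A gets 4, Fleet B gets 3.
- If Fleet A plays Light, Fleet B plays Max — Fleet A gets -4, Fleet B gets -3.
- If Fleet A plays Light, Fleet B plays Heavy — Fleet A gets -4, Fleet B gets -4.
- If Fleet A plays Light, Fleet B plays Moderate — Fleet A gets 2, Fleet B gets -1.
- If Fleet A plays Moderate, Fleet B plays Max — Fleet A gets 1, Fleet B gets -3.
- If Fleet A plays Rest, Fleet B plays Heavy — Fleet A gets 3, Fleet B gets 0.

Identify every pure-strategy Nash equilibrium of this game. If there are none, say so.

(Rest, Moderate): Fleet A can switch to Light (0 → 2). Not NE.
(Rest, Heavy): Fleet A can switch to Moderate (3 → 5). Not NE.
(Rest, Max): Fleet B can switch to Moderate (3 → 4). Not NE.
(Light, Moderate): Fleet A gets 2, best alternative 0; Fleet B gets -1, best alternative -3. No profitable deviation — NE.
(Light, Heavy): Fleet A can switch to Rest (-4 → 3). Not NE.
(Light, Max): Fleet A can switch to Rest (-4 → 4). Not NE.
(Moderate, Moderate): Fleet A can switch to Rest (-5 → 0). Not NE.
(Moderate, Heavy): Fleet A gets 5, best alternative 3; Fleet B gets 4, best alternative 1. No profitable deviation — NE.
(Moderate, Max): Fleet A can switch to Rest (1 → 4). Not NE.

(Light, Moderate); (Moderate, Heavy)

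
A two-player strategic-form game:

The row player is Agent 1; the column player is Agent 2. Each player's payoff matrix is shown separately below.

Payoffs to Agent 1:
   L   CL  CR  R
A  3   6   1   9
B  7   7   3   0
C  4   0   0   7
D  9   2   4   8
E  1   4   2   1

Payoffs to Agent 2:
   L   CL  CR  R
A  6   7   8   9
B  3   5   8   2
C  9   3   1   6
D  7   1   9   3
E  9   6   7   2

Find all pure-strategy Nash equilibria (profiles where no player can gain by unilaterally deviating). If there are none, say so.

Check each profile: it is a Nash equilibrium iff no player can strictly gain by switching unilaterally.
(A, L): Agent 1 can switch to B (3 → 7). Not NE.
(A, CL): Agent 1 can switch to B (6 → 7). Not NE.
(A, CR): Agent 1 can switch to B (1 → 3). Not NE.
(A, R): Agent 1 gets 9, best alternative 8; Agent 2 gets 9, best alternative 8. No profitable deviation — NE.
(B, L): Agent 1 can switch to D (7 → 9). Not NE.
(B, CL): Agent 2 can switch to CR (5 → 8). Not NE.
(B, CR): Agent 1 can switch to D (3 → 4). Not NE.
(B, R): Agent 1 can switch to A (0 → 9). Not NE.
(C, L): Agent 1 can switch to B (4 → 7). Not NE.
(D, CR): Agent 1 gets 4, best alternative 3; Agent 2 gets 9, best alternative 7. No profitable deviation — NE.
(The remaining 10 profiles each have a profitable deviation by the same check.)

(A, R); (D, CR)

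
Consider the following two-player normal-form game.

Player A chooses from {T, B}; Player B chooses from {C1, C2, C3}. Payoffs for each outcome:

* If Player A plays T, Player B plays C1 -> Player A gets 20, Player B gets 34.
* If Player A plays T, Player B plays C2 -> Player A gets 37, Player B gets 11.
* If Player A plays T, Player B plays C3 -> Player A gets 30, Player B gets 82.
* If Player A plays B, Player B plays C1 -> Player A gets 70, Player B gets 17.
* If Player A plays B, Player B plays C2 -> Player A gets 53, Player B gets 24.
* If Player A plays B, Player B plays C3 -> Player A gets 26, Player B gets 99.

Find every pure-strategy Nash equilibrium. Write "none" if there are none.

The unique pure-strategy Nash equilibrium is (T, C3).

Player A against C1: payoffs 20, 70 → best response B.
Player A against C2: payoffs 37, 53 → best response B.
Player A against C3: payoffs 30, 26 → best response T.
Player B against T: payoffs 34, 11, 82 → best response C3.
Player B against B: payoffs 17, 24, 99 → best response C3.
Mutual best responses: (T, C3).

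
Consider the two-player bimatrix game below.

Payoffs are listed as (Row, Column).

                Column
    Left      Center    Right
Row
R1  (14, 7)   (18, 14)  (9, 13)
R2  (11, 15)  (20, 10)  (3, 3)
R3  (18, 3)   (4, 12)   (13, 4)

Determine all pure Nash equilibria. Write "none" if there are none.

(R1, Left): Row can switch to R3 (14 → 18). Not NE.
(R1, Center): Row can switch to R2 (18 → 20). Not NE.
(R1, Right): Row can switch to R3 (9 → 13). Not NE.
(R2, Left): Row can switch to R1 (11 → 14). Not NE.
(R2, Center): Column can switch to Left (10 → 15). Not NE.
(R2, Right): Row can switch to R1 (3 → 9). Not NE.
(R3, Left): Column can switch to Center (3 → 12). Not NE.
(R3, Center): Row can switch to R1 (4 → 18). Not NE.
(The remaining 1 profile has a profitable deviation by the same check.)

This game has no pure Nash equilibrium.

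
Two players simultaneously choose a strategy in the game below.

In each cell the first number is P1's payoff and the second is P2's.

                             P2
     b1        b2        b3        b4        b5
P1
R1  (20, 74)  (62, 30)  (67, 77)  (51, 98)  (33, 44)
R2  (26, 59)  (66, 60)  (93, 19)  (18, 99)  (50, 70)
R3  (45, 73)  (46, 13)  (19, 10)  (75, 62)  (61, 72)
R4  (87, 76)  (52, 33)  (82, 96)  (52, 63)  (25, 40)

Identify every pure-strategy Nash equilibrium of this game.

This game has no pure Nash equilibrium.

P1 against b1: payoffs 20, 26, 45, 87 → best response R4.
P1 against b2: payoffs 62, 66, 46, 52 → best response R2.
P1 against b3: payoffs 67, 93, 19, 82 → best response R2.
P1 against b4: payoffs 51, 18, 75, 52 → best response R3.
P1 against b5: payoffs 33, 50, 61, 25 → best response R3.
P2 against R1: payoffs 74, 30, 77, 98, 44 → best response b4.
P2 against R2: payoffs 59, 60, 19, 99, 70 → best response b4.
P2 against R3: payoffs 73, 13, 10, 62, 72 → best response b1.
P2 against R4: payoffs 76, 33, 96, 63, 40 → best response b3.
No profile is a mutual best response for all players.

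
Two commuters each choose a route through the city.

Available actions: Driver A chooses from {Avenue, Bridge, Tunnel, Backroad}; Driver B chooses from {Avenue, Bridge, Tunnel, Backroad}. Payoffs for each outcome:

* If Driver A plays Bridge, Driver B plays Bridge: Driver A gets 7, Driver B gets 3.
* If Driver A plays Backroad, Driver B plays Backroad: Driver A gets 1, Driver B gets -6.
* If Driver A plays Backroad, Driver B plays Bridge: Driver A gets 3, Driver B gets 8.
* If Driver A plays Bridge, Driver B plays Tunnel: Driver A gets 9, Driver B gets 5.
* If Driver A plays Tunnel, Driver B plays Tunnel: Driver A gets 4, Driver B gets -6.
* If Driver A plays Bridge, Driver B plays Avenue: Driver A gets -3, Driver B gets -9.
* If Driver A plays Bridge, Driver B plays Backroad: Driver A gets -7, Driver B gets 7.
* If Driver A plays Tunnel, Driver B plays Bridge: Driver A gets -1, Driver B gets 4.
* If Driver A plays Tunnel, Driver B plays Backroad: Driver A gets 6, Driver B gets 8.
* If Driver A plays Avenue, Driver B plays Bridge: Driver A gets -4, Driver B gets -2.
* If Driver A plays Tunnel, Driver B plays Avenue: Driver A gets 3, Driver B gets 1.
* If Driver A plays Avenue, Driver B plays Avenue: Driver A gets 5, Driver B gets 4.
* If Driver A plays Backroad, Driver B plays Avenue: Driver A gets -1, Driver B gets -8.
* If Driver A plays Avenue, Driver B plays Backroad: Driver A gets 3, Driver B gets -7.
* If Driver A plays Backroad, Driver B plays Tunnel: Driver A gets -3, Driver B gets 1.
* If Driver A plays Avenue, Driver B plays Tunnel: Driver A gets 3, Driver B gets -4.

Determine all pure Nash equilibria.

For each player, find the best response to each opponent profile; mutual best responses are the pure NE.
Driver A against Avenue: payoffs 5, -3, 3, -1 → best response Avenue.
Driver A against Bridge: payoffs -4, 7, -1, 3 → best response Bridge.
Driver A against Tunnel: payoffs 3, 9, 4, -3 → best response Bridge.
Driver A against Backroad: payoffs 3, -7, 6, 1 → best response Tunnel.
Driver B against Avenue: payoffs 4, -2, -4, -7 → best response Avenue.
Driver B against Bridge: payoffs -9, 3, 5, 7 → best response Backroad.
Driver B against Tunnel: payoffs 1, 4, -6, 8 → best response Backroad.
Driver B against Backroad: payoffs -8, 8, 1, -6 → best response Bridge.
Mutual best responses: (Avenue, Avenue); (Tunnel, Backroad).

Pure-strategy Nash equilibria: (Avenue, Avenue), (Tunnel, Backroad)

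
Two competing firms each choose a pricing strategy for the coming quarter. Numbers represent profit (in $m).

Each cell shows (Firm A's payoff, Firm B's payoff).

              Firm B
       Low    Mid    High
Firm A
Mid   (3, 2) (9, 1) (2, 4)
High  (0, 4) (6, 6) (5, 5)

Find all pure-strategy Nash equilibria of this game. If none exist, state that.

No pure-strategy Nash equilibrium.

(Mid, Low): Firm B can switch to High (2 → 4). Not NE.
(Mid, Mid): Firm B can switch to Low (1 → 2). Not NE.
(Mid, High): Firm A can switch to High (2 → 5). Not NE.
(High, Low): Firm A can switch to Mid (0 → 3). Not NE.
(High, Mid): Firm A can switch to Mid (6 → 9). Not NE.
(High, High): Firm B can switch to Mid (5 → 6). Not NE.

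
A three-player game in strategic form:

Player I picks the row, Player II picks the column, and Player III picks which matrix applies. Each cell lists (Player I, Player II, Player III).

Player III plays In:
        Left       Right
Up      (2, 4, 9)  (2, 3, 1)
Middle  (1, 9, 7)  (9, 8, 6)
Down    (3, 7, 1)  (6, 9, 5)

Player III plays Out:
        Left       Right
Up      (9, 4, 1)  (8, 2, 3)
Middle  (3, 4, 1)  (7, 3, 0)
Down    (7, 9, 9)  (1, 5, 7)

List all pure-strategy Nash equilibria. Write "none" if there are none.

This game has no pure Nash equilibrium.

For each player, find the best response to each opponent profile; mutual best responses are the pure NE.
Player I against (Left, In): payoffs 2, 1, 3 → best response Down.
Player I against (Left, Out): payoffs 9, 3, 7 → best response Up.
Player I against (Right, In): payoffs 2, 9, 6 → best response Middle.
Player I against (Right, Out): payoffs 8, 7, 1 → best response Up.
Player II against (Up, In): payoffs 4, 3 → best response Left.
Player II against (Up, Out): payoffs 4, 2 → best response Left.
Player II against (Middle, In): payoffs 9, 8 → best response Left.
Player II against (Middle, Out): payoffs 4, 3 → best response Left.
Player II against (Down, In): payoffs 7, 9 → best response Right.
Player II against (Down, Out): payoffs 9, 5 → best response Left.
Player III against (Up, Left): payoffs 9, 1 → best response In.
Player III against (Up, Right): payoffs 1, 3 → best response Out.
Player III against (Middle, Left): payoffs 7, 1 → best response In.
Player III against (Middle, Right): payoffs 6, 0 → best response In.
Player III against (Down, Left): payoffs 1, 9 → best response Out.
Player III against (Down, Right): payoffs 5, 7 → best response Out.
No profile is a mutual best response for all players.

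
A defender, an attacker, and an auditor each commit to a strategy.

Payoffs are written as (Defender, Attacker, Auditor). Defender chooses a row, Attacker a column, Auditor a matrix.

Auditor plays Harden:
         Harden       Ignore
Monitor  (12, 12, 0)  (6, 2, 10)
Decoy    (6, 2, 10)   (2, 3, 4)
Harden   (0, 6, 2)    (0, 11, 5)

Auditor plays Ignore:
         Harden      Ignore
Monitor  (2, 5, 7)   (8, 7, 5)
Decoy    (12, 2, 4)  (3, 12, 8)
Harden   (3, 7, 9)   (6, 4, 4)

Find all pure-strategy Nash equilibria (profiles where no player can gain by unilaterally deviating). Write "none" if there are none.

No pure-strategy Nash equilibrium.

(Monitor, Harden, Harden): Auditor can switch to Ignore (0 → 7). Not NE.
(Monitor, Harden, Ignore): Defender can switch to Decoy (2 → 12). Not NE.
(Monitor, Ignore, Harden): Attacker can switch to Harden (2 → 12). Not NE.
(Monitor, Ignore, Ignore): Auditor can switch to Harden (5 → 10). Not NE.
(Decoy, Harden, Harden): Defender can switch to Monitor (6 → 12). Not NE.
(Decoy, Harden, Ignore): Attacker can switch to Ignore (2 → 12). Not NE.
(Decoy, Ignore, Harden): Defender can switch to Monitor (2 → 6). Not NE.
(Decoy, Ignore, Ignore): Defender can switch to Monitor (3 → 8). Not NE.
(Harden, Harden, Harden): Defender can switch to Monitor (0 → 12). Not NE.
(Harden, Harden, Ignore): Defender can switch to Decoy (3 → 12). Not NE.
(The remaining 2 profiles each have a profitable deviation by the same check.)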